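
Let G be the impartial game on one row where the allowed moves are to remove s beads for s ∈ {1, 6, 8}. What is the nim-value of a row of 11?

0

Compute g(0), g(1), … for moves {1, 6, 8}:
k:     0  1  2  3  4  5  6  7  8  9 10 11
g(k):  0  1  0  1  0  1  2  0  1  0  1  0
So g(11) = 0.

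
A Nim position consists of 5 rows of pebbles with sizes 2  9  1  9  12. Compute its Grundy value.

Bitwise XOR of the heap sizes:
  0010  (2)
  1001  (9)
  0001  (1)
  1001  (9)
  1100  (12)
  ----
  1111  (15)

15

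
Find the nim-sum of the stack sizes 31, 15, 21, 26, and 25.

6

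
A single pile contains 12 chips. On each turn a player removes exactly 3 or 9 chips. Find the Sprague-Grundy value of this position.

0

Grundy values for subtraction set {3, 9}:
k:     0  1  2  3  4  5  6  7  8  9 10 11 12
g(k):  0  0  0  1  1  1  0  0  0  1  1  1  0
So g(12) = 0.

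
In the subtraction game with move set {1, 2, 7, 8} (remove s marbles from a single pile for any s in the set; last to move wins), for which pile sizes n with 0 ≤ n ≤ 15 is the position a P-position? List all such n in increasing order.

0, 3, 6, 9, 12, 15

Grundy values for subtraction set {1, 2, 7, 8}:
k:     0  1  2  3  4  5  6  7  8  9 10 11 12 13 14 15
g(k):  0  1  2  0  1  2  0  1  2  0  1  2  0  1  2  0
The P-positions (g = 0) in 0..15 are 0, 3, 6, 9, 12, 15.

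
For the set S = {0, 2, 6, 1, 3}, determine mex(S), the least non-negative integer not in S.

The values 0, 1, 2, 3 are all present; 4 is the first non-negative integer missing from the set.

4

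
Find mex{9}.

0 is not in the set, so the mex is 0.

0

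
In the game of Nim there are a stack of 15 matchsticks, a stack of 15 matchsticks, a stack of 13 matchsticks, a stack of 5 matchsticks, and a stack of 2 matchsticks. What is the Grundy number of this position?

10

In binary:
  1111  (15)
  1111  (15)
  1101  (13)
  0101  (5)
  0010  (2)
  ----
  1010  (10)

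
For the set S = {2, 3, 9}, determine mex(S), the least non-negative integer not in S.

0 is not in the set, so the mex is 0.

0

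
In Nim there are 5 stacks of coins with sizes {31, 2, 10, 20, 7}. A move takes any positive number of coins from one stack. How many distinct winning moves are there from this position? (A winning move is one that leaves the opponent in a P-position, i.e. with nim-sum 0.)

3

Bitwise XOR of the heap sizes:
  11111  (31)
  00010  (2)
  01010  (10)
  10100  (20)
  00111  (7)
  -----
  00100  (4)
The overall nim-sum is X = 4. A stack of size p has a winning move iff p XOR X < p (reduce it to p XOR X).
  31: 31 XOR 4 = 27 < 31 — winning move (to 27).
  2: 2 XOR 4 = 6 ≥ 2 — no move.
  10: 10 XOR 4 = 14 ≥ 10 — no move.
  20: 20 XOR 4 = 16 < 20 — winning move (to 16).
  7: 7 XOR 4 = 3 < 7 — winning move (to 3).
That gives 3 winning moves.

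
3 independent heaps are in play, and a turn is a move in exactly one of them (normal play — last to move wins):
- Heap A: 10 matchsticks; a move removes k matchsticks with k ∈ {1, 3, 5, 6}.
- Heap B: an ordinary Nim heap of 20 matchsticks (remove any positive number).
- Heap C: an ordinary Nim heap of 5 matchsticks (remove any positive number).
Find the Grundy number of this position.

Grundy values for heap A (subtraction set {1, 3, 5, 6}):
k:     0  1  2  3  4  5  6  7  8  9 10
g(k):  0  1  0  1  0  1  2  3  2  3  2
So g(10) = 2.
Heap B is a plain Nim heap of size 20, so its Grundy value is 20.
Heap C is a plain Nim heap of size 5, so its Grundy value is 5.
By the Sprague-Grundy theorem, the Grundy value of a sum of independent games is the XOR of the component values.
Combined value = 2 ⊕ 20 ⊕ 5 = 19.

19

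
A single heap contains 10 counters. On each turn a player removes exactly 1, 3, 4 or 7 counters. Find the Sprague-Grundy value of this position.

Build the Grundy sequence with g(k) = mex{g(k−s) : s ∈ {1, 3, 4, 7}, s ≤ k}:
g(0) = mex{} = 0
g(1) = mex{0} = 1
g(2) = mex{1} = 0
g(3) = mex{0} = 1
g(4) = mex{0,1} = 2
g(5) = mex{0,1,2} = 3
g(6) = mex{0,1,3} = 2
g(7) = mex{0,1,2} = 3
g(8) = mex{1,2,3} = 0
g(9) = mex{0,2,3} = 1
g(10) = mex{1,2,3} = 0
So g(10) = 0.

0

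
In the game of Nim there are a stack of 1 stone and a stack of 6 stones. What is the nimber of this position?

7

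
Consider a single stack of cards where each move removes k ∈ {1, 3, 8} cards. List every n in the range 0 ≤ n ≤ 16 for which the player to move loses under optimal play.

0, 2, 4, 6, 11, 13, 15

Build the Grundy sequence with g(k) = mex{g(k−s) : s ∈ {1, 3, 8}, s ≤ k}:
k:     0  1  2  3  4  5  6  7  8  9 10 11 12 13 14 15 16
g(k):  0  1  0  1  0  1  0  1  2  3  2  0  1  0  1  0  1
The P-positions (g = 0) in 0..16 are 0, 2, 4, 6, 11, 13, 15.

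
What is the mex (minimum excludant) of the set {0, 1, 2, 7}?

3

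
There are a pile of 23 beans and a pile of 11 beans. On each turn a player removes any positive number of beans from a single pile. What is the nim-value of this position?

28

Nim-sum: 23 ⊕ 11 = 28.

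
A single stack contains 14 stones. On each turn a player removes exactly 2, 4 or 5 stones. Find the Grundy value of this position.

Build the Grundy sequence with g(k) = mex{g(k−s) : s ∈ {2, 4, 5}, s ≤ k}:
k:     0  1  2  3  4  5  6  7  8  9 10 11 12 13 14
g(k):  0  0  1  1  2  2  3  0  0  1  1  2  2  3  0
So g(14) = 0.

0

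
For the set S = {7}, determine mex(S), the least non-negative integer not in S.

0 is not in the set, so the mex is 0.

0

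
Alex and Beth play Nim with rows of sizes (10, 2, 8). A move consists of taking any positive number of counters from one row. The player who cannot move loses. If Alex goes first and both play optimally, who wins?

Write each in binary and XOR column by column:
  1010  (10)
  0010  (2)
  1000  (8)
  ----
  0000  (0)
The nim-sum is 0, so this is a P-position: the player to move is in a losing position under optimal play; Alex is about to move from it and so loses — Beth wins.

Beth wins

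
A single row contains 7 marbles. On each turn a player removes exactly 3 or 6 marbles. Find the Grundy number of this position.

Build the Grundy sequence with g(k) = mex{g(k−s) : s ∈ {3, 6}, s ≤ k}:
k:     0  1  2  3  4  5  6  7
g(k):  0  0  0  1  1  1  2  2
So g(7) = 2.

2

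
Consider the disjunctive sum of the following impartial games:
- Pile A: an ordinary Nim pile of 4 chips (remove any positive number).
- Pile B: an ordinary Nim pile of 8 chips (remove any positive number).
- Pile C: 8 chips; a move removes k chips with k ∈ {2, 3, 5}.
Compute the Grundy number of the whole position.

Pile A is a plain Nim pile of size 4, so its Grundy value is 4.
Pile B is a plain Nim pile of size 8, so its Grundy value is 8.
For pile C, compute g(0), g(1), … with moves {2, 3, 5}:
k:     0  1  2  3  4  5  6  7  8
g(k):  0  0  1  1  2  2  3  0  0
So g(8) = 0.
The value of a disjunctive sum is the nim-sum of the parts.
Combined value = 4 ⊕ 8 ⊕ 0 = 12.

12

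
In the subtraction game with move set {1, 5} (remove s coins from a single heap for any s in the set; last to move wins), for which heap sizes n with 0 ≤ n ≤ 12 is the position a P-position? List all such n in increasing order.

0, 2, 4, 6, 8, 10, 12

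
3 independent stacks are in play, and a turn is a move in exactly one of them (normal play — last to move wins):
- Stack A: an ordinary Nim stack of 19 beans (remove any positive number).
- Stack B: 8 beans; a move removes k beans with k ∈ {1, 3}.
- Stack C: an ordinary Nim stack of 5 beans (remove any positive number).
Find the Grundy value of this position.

Stack A is a plain Nim stack of size 19, so its Grundy value is 19.
For stack B, compute g(0), g(1), … with moves {1, 3}:
g(0) = mex{} = 0
g(1) = mex{0} = 1
g(2) = mex{1} = 0
g(3) = mex{0} = 1
g(4) = mex{1} = 0
g(5) = mex{0} = 1
g(6) = mex{1} = 0
g(7) = mex{0} = 1
g(8) = mex{1} = 0
So g(8) = 0.
Stack C is a plain Nim stack of size 5, so its Grundy value is 5.
By the Sprague-Grundy theorem, the Grundy value of a sum of independent games is the XOR of the component values.
Combined value = 19 XOR 0 XOR 5 = 22.

22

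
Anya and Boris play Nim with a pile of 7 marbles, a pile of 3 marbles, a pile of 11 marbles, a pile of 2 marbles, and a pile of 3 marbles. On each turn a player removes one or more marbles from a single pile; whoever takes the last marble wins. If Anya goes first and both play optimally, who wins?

Anya wins

Nim-sum: 7 XOR 3 XOR 11 XOR 2 XOR 3 = 14.
The nim-sum is 14 ≠ 0, so this is an N-position: the player to move can win; Anya has a winning move.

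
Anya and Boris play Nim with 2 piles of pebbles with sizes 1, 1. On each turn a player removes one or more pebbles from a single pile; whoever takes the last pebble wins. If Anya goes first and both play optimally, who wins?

Boris wins

Compute the nim-sum pairwise:
1 ^ 1 = 0
The nim-sum is 0, so this is a P-position: the player to move is in a losing position under optimal play; Anya is about to move from it and so loses — Boris wins.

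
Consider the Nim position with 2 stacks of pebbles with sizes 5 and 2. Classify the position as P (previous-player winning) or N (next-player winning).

Compute the nim-sum pairwise:
5 ⊕ 2 = 7
The nim-sum is 7 ≠ 0, so this is an N-position: the player to move can win.

N-position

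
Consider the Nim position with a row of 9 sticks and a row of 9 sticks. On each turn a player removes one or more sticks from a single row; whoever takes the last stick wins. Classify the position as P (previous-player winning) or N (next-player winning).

In binary:
  1001  (9)
  1001  (9)
  ----
  0000  (0)
The nim-sum is 0, so this is a P-position: the player to move is in a losing position under optimal play.

P-position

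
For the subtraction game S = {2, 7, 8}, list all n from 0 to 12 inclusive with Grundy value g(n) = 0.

Grundy values for subtraction set {2, 7, 8}:
k:     0  1  2  3  4  5  6  7  8  9 10 11 12
g(k):  0  0  1  1  0  0  1  1  2  2  0  3  1
The P-positions (g = 0) in 0..12 are 0, 1, 4, 5, 10.

0, 1, 4, 5, 10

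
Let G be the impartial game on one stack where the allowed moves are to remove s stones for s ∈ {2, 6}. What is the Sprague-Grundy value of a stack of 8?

Build the Grundy sequence with g(k) = mex{g(k−s) : s ∈ {2, 6}, s ≤ k}:
g(0) = mex{} = 0
g(1) = mex{} = 0
g(2) = mex{0} = 1
g(3) = mex{0} = 1
g(4) = mex{1} = 0
g(5) = mex{1} = 0
g(6) = mex{0} = 1
g(7) = mex{0} = 1
g(8) = mex{1} = 0
So g(8) = 0.

0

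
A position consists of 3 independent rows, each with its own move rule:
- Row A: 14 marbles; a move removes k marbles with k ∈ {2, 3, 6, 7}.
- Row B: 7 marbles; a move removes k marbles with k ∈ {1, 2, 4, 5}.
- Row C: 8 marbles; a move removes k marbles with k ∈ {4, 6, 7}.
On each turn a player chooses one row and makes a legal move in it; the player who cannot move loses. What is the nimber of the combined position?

For row A, compute g(0), g(1), … with moves {2, 3, 6, 7}:
g(0) = mex{} = 0
g(1) = mex{} = 0
g(2) = mex{0} = 1
g(3) = mex{0} = 1
g(4) = mex{0,1} = 2
g(5) = mex{1} = 0
g(6) = mex{0,1,2} = 3
g(7) = mex{0,2} = 1
g(8) = mex{0,1,3} = 2
g(9) = mex{1,3} = 0
g(10) = mex{1,2} = 0
g(11) = mex{0,2} = 1
g(12) = mex{0,3} = 1
g(13) = mex{0,1,3} = 2
g(14) = mex{1,2} = 0
So g(14) = 0.
Grundy values for row B (subtraction set {1, 2, 4, 5}):
g(0) = mex{} = 0
g(1) = mex{0} = 1
g(2) = mex{0,1} = 2
g(3) = mex{1,2} = 0
g(4) = mex{0,2} = 1
g(5) = mex{0,1} = 2
g(6) = mex{1,2} = 0
g(7) = mex{0,2} = 1
So g(7) = 1.
For row C, compute g(0), g(1), … with moves {4, 6, 7}:
k:     0  1  2  3  4  5  6  7  8
g(k):  0  0  0  0  1  1  1  1  2
So g(8) = 2.
By the Sprague-Grundy theorem, the Grundy value of a sum of independent games is the XOR of the component values.
Combined value = 0 XOR 1 XOR 2 = 3.

3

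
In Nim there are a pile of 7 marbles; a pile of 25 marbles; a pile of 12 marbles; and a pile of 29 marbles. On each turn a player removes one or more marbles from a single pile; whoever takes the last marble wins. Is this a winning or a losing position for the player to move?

Nim-sum: 7 XOR 25 XOR 12 XOR 29 = 15.
The nim-sum is 15 ≠ 0, so this is an N-position: the player to move can win.

Winning position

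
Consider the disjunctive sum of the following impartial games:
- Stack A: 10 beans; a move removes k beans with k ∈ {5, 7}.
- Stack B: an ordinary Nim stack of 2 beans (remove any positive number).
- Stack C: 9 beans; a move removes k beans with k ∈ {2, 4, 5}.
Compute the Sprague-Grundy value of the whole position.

1

Build the Grundy sequence for stack A with g(k) = mex{g(k−s) : s ∈ {5, 7}, s ≤ k}:
g(0) = mex{} = 0
g(1) = mex{} = 0
g(2) = mex{} = 0
g(3) = mex{} = 0
g(4) = mex{} = 0
g(5) = mex{0} = 1
g(6) = mex{0} = 1
g(7) = mex{0} = 1
g(8) = mex{0} = 1
g(9) = mex{0} = 1
g(10) = mex{0,1} = 2
So g(10) = 2.
Stack B is a plain Nim stack of size 2, so its Grundy value is 2.
Grundy values for stack C (subtraction set {2, 4, 5}):
k:     0  1  2  3  4  5  6  7  8  9
g(k):  0  0  1  1  2  2  3  0  0  1
So g(9) = 1.
By the Sprague-Grundy theorem, the Grundy value of a sum of independent games is the XOR of the component values.
Combined value = 2 XOR 2 XOR 1 = 1.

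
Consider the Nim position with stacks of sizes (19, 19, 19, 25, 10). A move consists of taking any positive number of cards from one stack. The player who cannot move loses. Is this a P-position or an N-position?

P-position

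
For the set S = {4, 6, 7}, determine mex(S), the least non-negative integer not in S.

0

0 is not in the set, so the mex is 0.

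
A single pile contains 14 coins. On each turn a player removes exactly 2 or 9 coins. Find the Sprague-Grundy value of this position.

1

Grundy values for subtraction set {2, 9}:
k:     0  1  2  3  4  5  6  7  8  9 10 11 12 13 14
g(k):  0  0  1  1  0  0  1  1  0  2  1  0  0  1  1
So g(14) = 1.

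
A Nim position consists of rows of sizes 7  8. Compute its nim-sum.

Nim-sum: 7 ⊕ 8 = 15.

15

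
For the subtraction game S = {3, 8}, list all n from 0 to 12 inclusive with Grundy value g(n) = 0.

Compute g(0), g(1), … for moves {3, 8}:
k:     0  1  2  3  4  5  6  7  8  9 10 11 12
g(k):  0  0  0  1  1  1  0  0  2  1  1  0  0
The P-positions (g = 0) in 0..12 are 0, 1, 2, 6, 7, 11, 12.

0, 1, 2, 6, 7, 11, 12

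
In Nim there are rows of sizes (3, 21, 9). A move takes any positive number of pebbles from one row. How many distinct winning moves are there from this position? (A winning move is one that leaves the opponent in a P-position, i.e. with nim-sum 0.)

In binary:
  00011  (3)
  10101  (21)
  01001  (9)
  -----
  11111  (31)
The overall nim-sum is X = 31. A row of size p has a winning move iff p XOR X < p (reduce it to p XOR X).
  3: 3 XOR 31 = 28 ≥ 3 — no move.
  21: 21 XOR 31 = 10 < 21 — winning move (to 10).
  9: 9 XOR 31 = 22 ≥ 9 — no move.
That gives 1 winning move.

1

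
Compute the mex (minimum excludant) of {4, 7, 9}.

0

0 is not in the set, so the mex is 0.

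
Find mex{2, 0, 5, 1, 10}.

The values 0, 1, 2 are all present; 3 is the first non-negative integer missing from the set.

3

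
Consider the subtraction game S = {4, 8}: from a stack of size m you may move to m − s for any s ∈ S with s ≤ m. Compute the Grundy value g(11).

2

Build the Grundy sequence with g(k) = mex{g(k−s) : s ∈ {4, 8}, s ≤ k}:
k:     0  1  2  3  4  5  6  7  8  9 10 11
g(k):  0  0  0  0  1  1  1  1  2  2  2  2
So g(11) = 2.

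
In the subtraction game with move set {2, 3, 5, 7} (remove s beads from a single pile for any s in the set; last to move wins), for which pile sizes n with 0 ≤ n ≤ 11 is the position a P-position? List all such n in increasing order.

0, 1, 9, 10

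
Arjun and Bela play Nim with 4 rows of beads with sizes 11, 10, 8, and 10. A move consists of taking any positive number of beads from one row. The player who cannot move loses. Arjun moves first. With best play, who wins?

Nim-sum: 11 XOR 10 XOR 8 XOR 10 = 3.
The nim-sum is 3 ≠ 0, so this is an N-position: the player to move can win; Arjun has a winning move.

Arjun wins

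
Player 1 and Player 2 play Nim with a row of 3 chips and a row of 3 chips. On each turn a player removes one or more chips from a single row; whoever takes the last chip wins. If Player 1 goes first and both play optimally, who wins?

Player 2 wins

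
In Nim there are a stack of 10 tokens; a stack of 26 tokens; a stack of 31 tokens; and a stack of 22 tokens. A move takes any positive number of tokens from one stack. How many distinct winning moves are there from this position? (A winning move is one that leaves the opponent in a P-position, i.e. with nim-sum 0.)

3

Compute the nim-sum pairwise:
10 ⊕ 26 = 16
16 ⊕ 31 = 15
15 ⊕ 22 = 25
The overall nim-sum is X = 25. A stack of size p has a winning move iff p XOR X < p (reduce it to p XOR X).
  10: 10 XOR 25 = 19 ≥ 10 — no move.
  26: 26 XOR 25 = 3 < 26 — winning move (to 3).
  31: 31 XOR 25 = 6 < 31 — winning move (to 6).
  22: 22 XOR 25 = 15 < 22 — winning move (to 15).
That gives 3 winning moves.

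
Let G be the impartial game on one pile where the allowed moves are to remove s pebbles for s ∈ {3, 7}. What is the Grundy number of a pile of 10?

Compute g(0), g(1), … for moves {3, 7}:
k:     0  1  2  3  4  5  6  7  8  9 10
g(k):  0  0  0  1  1  1  0  2  2  1  0
So g(10) = 0.

0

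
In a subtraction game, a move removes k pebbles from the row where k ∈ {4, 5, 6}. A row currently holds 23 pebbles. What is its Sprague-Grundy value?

0

Build the Grundy sequence with g(k) = mex{g(k−s) : s ∈ {4, 5, 6}, s ≤ k}:
k:     0  1  2  3  4  5  6  7  8  9 10 11 12 13 14 15 16 17 18 19 20 21 22 23
g(k):  0  0  0  0  1  1  1  1  2  2  0  0  0  0  1  1  1  1  2  2  0  0  0  0
So g(23) = 0.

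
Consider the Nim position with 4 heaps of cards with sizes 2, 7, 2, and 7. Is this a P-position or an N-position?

P-position

Nim-sum: 2 ⊕ 7 ⊕ 2 ⊕ 7 = 0.
The nim-sum is 0, so this is a P-position: the player to move is in a losing position under optimal play.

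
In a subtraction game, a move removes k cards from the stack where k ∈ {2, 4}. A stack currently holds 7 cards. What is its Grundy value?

Compute g(0), g(1), … for moves {2, 4}:
k:     0  1  2  3  4  5  6  7
g(k):  0  0  1  1  2  2  0  0
So g(7) = 0.

0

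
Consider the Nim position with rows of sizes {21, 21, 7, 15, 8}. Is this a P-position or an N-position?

Write each in binary and XOR column by column:
  10101  (21)
  10101  (21)
  00111  (7)
  01111  (15)
  01000  (8)
  -----
  00000  (0)
The nim-sum is 0, so this is a P-position: the player to move is in a losing position under optimal play.

P-position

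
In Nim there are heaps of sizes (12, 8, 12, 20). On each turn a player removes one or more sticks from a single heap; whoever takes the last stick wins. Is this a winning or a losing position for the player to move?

Winning position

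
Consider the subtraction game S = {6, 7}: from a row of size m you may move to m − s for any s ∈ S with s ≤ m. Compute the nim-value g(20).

1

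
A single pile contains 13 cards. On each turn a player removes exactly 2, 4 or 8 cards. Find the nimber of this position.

Grundy values for subtraction set {2, 4, 8}:
g(0) = mex{} = 0
g(1) = mex{} = 0
g(2) = mex{0} = 1
g(3) = mex{0} = 1
g(4) = mex{0,1} = 2
g(5) = mex{0,1} = 2
g(6) = mex{1,2} = 0
g(7) = mex{1,2} = 0
g(8) = mex{0,2} = 1
g(9) = mex{0,2} = 1
g(10) = mex{0,1} = 2
g(11) = mex{0,1} = 2
g(12) = mex{1,2} = 0
g(13) = mex{1,2} = 0
So g(13) = 0.

0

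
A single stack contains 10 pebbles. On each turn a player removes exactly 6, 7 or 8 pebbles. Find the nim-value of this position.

1

Build the Grundy sequence with g(k) = mex{g(k−s) : s ∈ {6, 7, 8}, s ≤ k}:
k:     0  1  2  3  4  5  6  7  8  9 10
g(k):  0  0  0  0  0  0  1  1  1  1  1
So g(10) = 1.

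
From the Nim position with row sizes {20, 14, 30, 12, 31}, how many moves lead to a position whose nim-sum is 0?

Compute the nim-sum pairwise:
20 XOR 14 = 26
26 XOR 30 = 4
4 XOR 12 = 8
8 XOR 31 = 23
The overall nim-sum is X = 23. A row of size p has a winning move iff p XOR X < p (reduce it to p XOR X).
  20: 20 XOR 23 = 3 < 20 — winning move (to 3).
  14: 14 XOR 23 = 25 ≥ 14 — no move.
  30: 30 XOR 23 = 9 < 30 — winning move (to 9).
  12: 12 XOR 23 = 27 ≥ 12 — no move.
  31: 31 XOR 23 = 8 < 31 — winning move (to 8).
That gives 3 winning moves.

3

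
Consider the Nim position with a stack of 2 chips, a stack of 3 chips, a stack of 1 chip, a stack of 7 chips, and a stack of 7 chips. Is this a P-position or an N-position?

P-position

Bitwise XOR of the heap sizes:
  010  (2)
  011  (3)
  001  (1)
  111  (7)
  111  (7)
  ---
  000  (0)
The nim-sum is 0, so this is a P-position: the player to move is in a losing position under optimal play.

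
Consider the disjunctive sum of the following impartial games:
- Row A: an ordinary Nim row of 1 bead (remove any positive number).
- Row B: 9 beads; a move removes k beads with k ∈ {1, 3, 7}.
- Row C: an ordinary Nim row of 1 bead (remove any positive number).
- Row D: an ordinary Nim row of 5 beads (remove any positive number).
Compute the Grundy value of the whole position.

4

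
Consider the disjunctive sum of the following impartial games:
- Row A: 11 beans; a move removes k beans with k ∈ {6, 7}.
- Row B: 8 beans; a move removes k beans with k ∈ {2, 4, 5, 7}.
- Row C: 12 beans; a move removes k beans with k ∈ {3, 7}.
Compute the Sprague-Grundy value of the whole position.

For row A, compute g(0), g(1), … with moves {6, 7}:
g(0) = mex{} = 0
g(1) = mex{} = 0
g(2) = mex{} = 0
g(3) = mex{} = 0
g(4) = mex{} = 0
g(5) = mex{} = 0
g(6) = mex{0} = 1
g(7) = mex{0} = 1
g(8) = mex{0} = 1
g(9) = mex{0} = 1
g(10) = mex{0} = 1
g(11) = mex{0} = 1
So g(11) = 1.
Build the Grundy sequence for row B with g(k) = mex{g(k−s) : s ∈ {2, 4, 5, 7}, s ≤ k}:
g(0) = mex{} = 0
g(1) = mex{} = 0
g(2) = mex{0} = 1
g(3) = mex{0} = 1
g(4) = mex{0,1} = 2
g(5) = mex{0,1} = 2
g(6) = mex{0,1,2} = 3
g(7) = mex{0,1,2} = 3
g(8) = mex{0,1,2,3} = 4
So g(8) = 4.
For row C, compute g(0), g(1), … with moves {3, 7}:
g(0) = mex{} = 0
g(1) = mex{} = 0
g(2) = mex{} = 0
g(3) = mex{0} = 1
g(4) = mex{0} = 1
g(5) = mex{0} = 1
g(6) = mex{1} = 0
g(7) = mex{0,1} = 2
g(8) = mex{0,1} = 2
g(9) = mex{0} = 1
g(10) = mex{1,2} = 0
g(11) = mex{1,2} = 0
g(12) = mex{1} = 0
So g(12) = 0.
By the Sprague-Grundy theorem, the Grundy value of a sum of independent games is the XOR of the component values.
Combined value = 1 ⊕ 4 ⊕ 0 = 5.

5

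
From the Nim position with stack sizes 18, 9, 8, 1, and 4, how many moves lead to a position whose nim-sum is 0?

1

Compute the nim-sum pairwise:
18 ⊕ 9 = 27
27 ⊕ 8 = 19
19 ⊕ 1 = 18
18 ⊕ 4 = 22
The overall nim-sum is X = 22. A stack of size p has a winning move iff p XOR X < p (reduce it to p XOR X).
  18: 18 XOR 22 = 4 < 18 — winning move (to 4).
  9: 9 XOR 22 = 31 ≥ 9 — no move.
  8: 8 XOR 22 = 30 ≥ 8 — no move.
  1: 1 XOR 22 = 23 ≥ 1 — no move.
  4: 4 XOR 22 = 18 ≥ 4 — no move.
That gives 1 winning move.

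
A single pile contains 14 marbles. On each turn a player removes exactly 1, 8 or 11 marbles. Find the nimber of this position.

3

Grundy values for subtraction set {1, 8, 11}:
g(0) = mex{} = 0
g(1) = mex{0} = 1
g(2) = mex{1} = 0
g(3) = mex{0} = 1
g(4) = mex{1} = 0
g(5) = mex{0} = 1
g(6) = mex{1} = 0
g(7) = mex{0} = 1
g(8) = mex{0,1} = 2
g(9) = mex{1,2} = 0
g(10) = mex{0} = 1
g(11) = mex{0,1} = 2
g(12) = mex{0,1,2} = 3
g(13) = mex{0,1,3} = 2
g(14) = mex{0,1,2} = 3
So g(14) = 3.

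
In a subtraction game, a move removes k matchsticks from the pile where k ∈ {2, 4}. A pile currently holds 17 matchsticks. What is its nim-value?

2

Compute g(0), g(1), … for moves {2, 4}:
k:     0  1  2  3  4  5  6  7  8  9 10 11 12 13 14 15 16 17
g(k):  0  0  1  1  2  2  0  0  1  1  2  2  0  0  1  1  2  2
So g(17) = 2.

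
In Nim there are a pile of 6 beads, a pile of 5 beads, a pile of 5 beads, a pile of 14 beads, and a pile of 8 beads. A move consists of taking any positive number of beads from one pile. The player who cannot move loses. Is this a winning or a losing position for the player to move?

Losing position

Bitwise XOR of the heap sizes:
  0110  (6)
  0101  (5)
  0101  (5)
  1110  (14)
  1000  (8)
  ----
  0000  (0)
The nim-sum is 0, so this is a P-position: the player to move is in a losing position under optimal play.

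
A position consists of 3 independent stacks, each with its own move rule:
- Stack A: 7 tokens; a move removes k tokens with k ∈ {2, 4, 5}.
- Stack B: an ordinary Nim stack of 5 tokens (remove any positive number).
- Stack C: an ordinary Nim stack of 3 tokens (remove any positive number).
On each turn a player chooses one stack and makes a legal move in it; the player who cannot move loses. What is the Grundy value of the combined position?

6

Build the Grundy sequence for stack A with g(k) = mex{g(k−s) : s ∈ {2, 4, 5}, s ≤ k}:
k:     0  1  2  3  4  5  6  7
g(k):  0  0  1  1  2  2  3  0
So g(7) = 0.
Stack B is a plain Nim stack of size 5, so its Grundy value is 5.
Stack C is a plain Nim stack of size 3, so its Grundy value is 3.
By the Sprague-Grundy theorem, the Grundy value of a sum of independent games is the XOR of the component values.
Combined value = 0 XOR 5 XOR 3 = 6.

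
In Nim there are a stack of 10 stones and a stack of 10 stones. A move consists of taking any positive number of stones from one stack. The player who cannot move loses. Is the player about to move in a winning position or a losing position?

Losing position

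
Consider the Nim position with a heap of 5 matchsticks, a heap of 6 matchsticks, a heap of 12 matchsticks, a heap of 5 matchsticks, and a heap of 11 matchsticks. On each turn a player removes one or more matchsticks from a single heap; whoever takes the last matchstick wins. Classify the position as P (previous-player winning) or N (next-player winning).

Nim-sum: 5 ⊕ 6 ⊕ 12 ⊕ 5 ⊕ 11 = 1.
The nim-sum is 1 ≠ 0, so this is an N-position: the player to move can win.

N-position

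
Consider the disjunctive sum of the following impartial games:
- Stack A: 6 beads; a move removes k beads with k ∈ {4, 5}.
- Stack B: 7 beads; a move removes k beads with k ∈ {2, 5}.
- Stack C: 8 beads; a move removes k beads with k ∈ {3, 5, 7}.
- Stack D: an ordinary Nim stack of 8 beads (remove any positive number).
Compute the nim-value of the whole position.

11

For stack A, compute g(0), g(1), … with moves {4, 5}:
k:     0  1  2  3  4  5  6
g(k):  0  0  0  0  1  1  1
So g(6) = 1.
For stack B, compute g(0), g(1), … with moves {2, 5}:
g(0) = mex{} = 0
g(1) = mex{} = 0
g(2) = mex{0} = 1
g(3) = mex{0} = 1
g(4) = mex{1} = 0
g(5) = mex{0,1} = 2
g(6) = mex{0} = 1
g(7) = mex{1,2} = 0
So g(7) = 0.
Grundy values for stack C (subtraction set {3, 5, 7}):
k:     0  1  2  3  4  5  6  7  8
g(k):  0  0  0  1  1  1  2  2  2
So g(8) = 2.
Stack D is a plain Nim stack of size 8, so its Grundy value is 8.
The value of a disjunctive sum is the nim-sum of the parts.
Combined value = 1 ⊕ 0 ⊕ 2 ⊕ 8 = 11.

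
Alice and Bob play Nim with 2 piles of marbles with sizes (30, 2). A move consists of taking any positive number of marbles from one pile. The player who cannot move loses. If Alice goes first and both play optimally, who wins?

Compute the nim-sum pairwise:
30 XOR 2 = 28
The nim-sum is 28 ≠ 0, so this is an N-position: the player to move can win; Alice has a winning move.

Alice wins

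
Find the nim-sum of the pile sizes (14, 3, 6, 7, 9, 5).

Nim-sum: 14 ⊕ 3 ⊕ 6 ⊕ 7 ⊕ 9 ⊕ 5 = 0.

0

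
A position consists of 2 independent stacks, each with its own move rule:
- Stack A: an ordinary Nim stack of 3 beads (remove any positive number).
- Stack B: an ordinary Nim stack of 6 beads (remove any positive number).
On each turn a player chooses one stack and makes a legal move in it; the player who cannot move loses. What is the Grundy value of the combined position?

5

Stack A is a plain Nim stack of size 3, so its Grundy value is 3.
Stack B is a plain Nim stack of size 6, so its Grundy value is 6.
The value of a disjunctive sum is the nim-sum of the parts.
Combined value = 3 XOR 6 = 5.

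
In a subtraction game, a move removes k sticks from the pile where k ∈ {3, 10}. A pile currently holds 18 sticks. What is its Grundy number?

1

Grundy values for subtraction set {3, 10}:
k:     0  1  2  3  4  5  6  7  8  9 10 11 12 13 14 15 16 17 18
g(k):  0  0  0  1  1  1  0  0  0  1  1  1  2  0  0  0  1  1  1
So g(18) = 1.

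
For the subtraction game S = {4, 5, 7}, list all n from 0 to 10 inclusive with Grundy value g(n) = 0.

Build the Grundy sequence with g(k) = mex{g(k−s) : s ∈ {4, 5, 7}, s ≤ k}:
g(0) = mex{} = 0
g(1) = mex{} = 0
g(2) = mex{} = 0
g(3) = mex{} = 0
g(4) = mex{0} = 1
g(5) = mex{0} = 1
g(6) = mex{0} = 1
g(7) = mex{0} = 1
g(8) = mex{0,1} = 2
g(9) = mex{0,1} = 2
g(10) = mex{0,1} = 2
The P-positions (g = 0) in 0..10 are 0, 1, 2, 3.

0, 1, 2, 3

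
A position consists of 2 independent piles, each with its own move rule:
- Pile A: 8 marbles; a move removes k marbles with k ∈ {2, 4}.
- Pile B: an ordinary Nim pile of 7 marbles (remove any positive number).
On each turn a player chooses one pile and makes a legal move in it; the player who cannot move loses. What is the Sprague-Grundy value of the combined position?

6

Grundy values for pile A (subtraction set {2, 4}):
k:     0  1  2  3  4  5  6  7  8
g(k):  0  0  1  1  2  2  0  0  1
So g(8) = 1.
Pile B is a plain Nim pile of size 7, so its Grundy value is 7.
By the Sprague-Grundy theorem, the Grundy value of a sum of independent games is the XOR of the component values.
Combined value = 1 XOR 7 = 6.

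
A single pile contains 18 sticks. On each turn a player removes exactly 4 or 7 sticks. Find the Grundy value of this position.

1

Build the Grundy sequence with g(k) = mex{g(k−s) : s ∈ {4, 7}, s ≤ k}:
k:     0  1  2  3  4  5  6  7  8  9 10 11 12 13 14 15 16 17 18
g(k):  0  0  0  0  1  1  1  1  2  2  2  0  0  0  0  1  1  1  1
So g(18) = 1.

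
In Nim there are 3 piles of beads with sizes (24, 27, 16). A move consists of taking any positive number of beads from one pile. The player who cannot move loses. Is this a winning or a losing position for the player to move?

Winning position

In binary:
  11000  (24)
  11011  (27)
  10000  (16)
  -----
  10011  (19)
The nim-sum is 19 ≠ 0, so this is an N-position: the player to move can win.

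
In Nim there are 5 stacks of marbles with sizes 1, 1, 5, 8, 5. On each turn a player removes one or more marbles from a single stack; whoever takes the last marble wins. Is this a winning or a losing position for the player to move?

Winning position

Compute the nim-sum pairwise:
1 ⊕ 1 = 0
0 ⊕ 5 = 5
5 ⊕ 8 = 13
13 ⊕ 5 = 8
The nim-sum is 8 ≠ 0, so this is an N-position: the player to move can win.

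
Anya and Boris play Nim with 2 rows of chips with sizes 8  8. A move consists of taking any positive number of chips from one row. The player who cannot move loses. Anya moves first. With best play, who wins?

Boris wins

Compute the nim-sum pairwise:
8 ^ 8 = 0
The nim-sum is 0, so this is a P-position: the player to move is in a losing position under optimal play; Anya is about to move from it and so loses — Boris wins.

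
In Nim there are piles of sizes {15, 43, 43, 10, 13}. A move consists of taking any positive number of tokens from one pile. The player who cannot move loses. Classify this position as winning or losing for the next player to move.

Write each in binary and XOR column by column:
  001111  (15)
  101011  (43)
  101011  (43)
  001010  (10)
  001101  (13)
  ------
  001000  (8)
The nim-sum is 8 ≠ 0, so this is an N-position: the player to move can win.

Winning position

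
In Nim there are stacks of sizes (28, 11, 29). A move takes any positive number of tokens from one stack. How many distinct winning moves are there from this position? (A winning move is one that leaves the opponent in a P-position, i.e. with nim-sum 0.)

Write each in binary and XOR column by column:
  11100  (28)
  01011  (11)
  11101  (29)
  -----
  01010  (10)
The overall nim-sum is X = 10. A stack of size p has a winning move iff p XOR X < p (reduce it to p XOR X).
  28: 28 XOR 10 = 22 < 28 — winning move (to 22).
  11: 11 XOR 10 = 1 < 11 — winning move (to 1).
  29: 29 XOR 10 = 23 < 29 — winning move (to 23).
That gives 3 winning moves.

3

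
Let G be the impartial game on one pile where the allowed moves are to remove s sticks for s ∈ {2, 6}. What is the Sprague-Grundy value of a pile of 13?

Build the Grundy sequence with g(k) = mex{g(k−s) : s ∈ {2, 6}, s ≤ k}:
g(0) = mex{} = 0
g(1) = mex{} = 0
g(2) = mex{0} = 1
g(3) = mex{0} = 1
g(4) = mex{1} = 0
g(5) = mex{1} = 0
g(6) = mex{0} = 1
g(7) = mex{0} = 1
g(8) = mex{1} = 0
g(9) = mex{1} = 0
g(10) = mex{0} = 1
g(11) = mex{0} = 1
g(12) = mex{1} = 0
g(13) = mex{1} = 0
So g(13) = 0.

0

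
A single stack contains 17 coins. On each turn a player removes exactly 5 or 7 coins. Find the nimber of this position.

1

Grundy values for subtraction set {5, 7}:
k:     0  1  2  3  4  5  6  7  8  9 10 11 12 13 14 15 16 17
g(k):  0  0  0  0  0  1  1  1  1  1  2  2  0  0  0  0  0  1
So g(17) = 1.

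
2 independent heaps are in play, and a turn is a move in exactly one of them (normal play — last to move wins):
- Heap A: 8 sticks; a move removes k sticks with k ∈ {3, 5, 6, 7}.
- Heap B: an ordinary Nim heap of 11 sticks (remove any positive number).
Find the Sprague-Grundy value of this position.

9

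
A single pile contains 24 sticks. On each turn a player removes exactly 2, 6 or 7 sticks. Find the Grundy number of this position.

Grundy values for subtraction set {2, 6, 7}:
k:     0  1  2  3  4  5  6  7  8  9 10 11 12 13 14 15 16 17 18 19 20 21 22 23 24
g(k):  0  0  1  1  0  0  1  1  2  0  3  1  2  0  0  1  1  0  0  1  1  2  0  3  1
So g(24) = 1.

1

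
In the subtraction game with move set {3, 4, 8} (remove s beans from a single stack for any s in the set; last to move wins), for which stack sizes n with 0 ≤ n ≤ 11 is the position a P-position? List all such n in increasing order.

0, 1, 2, 7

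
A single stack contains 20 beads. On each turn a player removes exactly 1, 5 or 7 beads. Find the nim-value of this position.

0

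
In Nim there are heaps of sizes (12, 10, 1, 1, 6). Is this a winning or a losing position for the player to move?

Losing position

In binary:
  1100  (12)
  1010  (10)
  0001  (1)
  0001  (1)
  0110  (6)
  ----
  0000  (0)
The nim-sum is 0, so this is a P-position: the player to move is in a losing position under optimal play.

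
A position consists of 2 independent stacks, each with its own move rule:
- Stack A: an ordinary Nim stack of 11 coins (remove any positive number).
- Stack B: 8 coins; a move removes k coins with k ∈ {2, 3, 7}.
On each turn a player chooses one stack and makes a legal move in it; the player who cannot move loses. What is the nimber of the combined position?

10

Stack A is a plain Nim stack of size 11, so its Grundy value is 11.
Build the Grundy sequence for stack B with g(k) = mex{g(k−s) : s ∈ {2, 3, 7}, s ≤ k}:
k:     0  1  2  3  4  5  6  7  8
g(k):  0  0  1  1  2  0  0  1  1
So g(8) = 1.
The value of a disjunctive sum is the nim-sum of the parts.
Combined value = 11 ⊕ 1 = 10.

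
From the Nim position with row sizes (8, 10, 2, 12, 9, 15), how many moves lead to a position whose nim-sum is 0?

5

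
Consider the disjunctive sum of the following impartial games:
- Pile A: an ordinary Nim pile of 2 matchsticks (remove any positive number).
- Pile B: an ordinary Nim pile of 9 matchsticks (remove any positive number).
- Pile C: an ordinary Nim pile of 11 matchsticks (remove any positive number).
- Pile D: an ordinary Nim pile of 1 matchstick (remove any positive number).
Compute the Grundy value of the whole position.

Pile A is a plain Nim pile of size 2, so its Grundy value is 2.
Pile B is a plain Nim pile of size 9, so its Grundy value is 9.
Pile C is a plain Nim pile of size 11, so its Grundy value is 11.
Pile D is a plain Nim pile of size 1, so its Grundy value is 1.
By the Sprague-Grundy theorem, the Grundy value of a sum of independent games is the XOR of the component values.
Combined value = 2 XOR 9 XOR 11 XOR 1 = 1.

1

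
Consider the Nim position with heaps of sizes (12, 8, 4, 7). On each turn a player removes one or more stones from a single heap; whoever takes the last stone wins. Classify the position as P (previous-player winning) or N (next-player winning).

Nim-sum: 12 XOR 8 XOR 4 XOR 7 = 7.
The nim-sum is 7 ≠ 0, so this is an N-position: the player to move can win.

N-position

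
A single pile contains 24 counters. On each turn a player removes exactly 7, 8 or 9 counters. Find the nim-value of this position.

Grundy values for subtraction set {7, 8, 9}:
k:     0  1  2  3  4  5  6  7  8  9 10 11 12 13 14 15 16 17 18 19 20 21 22 23 24
g(k):  0  0  0  0  0  0  0  1  1  1  1  1  1  1  2  2  0  0  0  0  0  0  0  1  1
So g(24) = 1.

1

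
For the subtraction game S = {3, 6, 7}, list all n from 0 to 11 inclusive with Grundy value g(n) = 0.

0, 1, 2, 10, 11

Grundy values for subtraction set {3, 6, 7}:
k:     0  1  2  3  4  5  6  7  8  9 10 11
g(k):  0  0  0  1  1  1  2  2  2  3  0  0
The P-positions (g = 0) in 0..11 are 0, 1, 2, 10, 11.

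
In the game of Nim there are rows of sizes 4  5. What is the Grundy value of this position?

1

Nim-sum: 4 XOR 5 = 1.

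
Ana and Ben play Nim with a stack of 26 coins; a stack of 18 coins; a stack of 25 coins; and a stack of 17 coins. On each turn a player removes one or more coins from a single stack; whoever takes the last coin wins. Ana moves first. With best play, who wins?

Compute the nim-sum pairwise:
26 ⊕ 18 = 8
8 ⊕ 25 = 17
17 ⊕ 17 = 0
The nim-sum is 0, so this is a P-position: the player to move is in a losing position under optimal play; Ana is about to move from it and so loses — Ben wins.

Ben wins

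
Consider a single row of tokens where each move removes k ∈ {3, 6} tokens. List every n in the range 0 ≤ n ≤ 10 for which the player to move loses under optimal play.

0, 1, 2, 9, 10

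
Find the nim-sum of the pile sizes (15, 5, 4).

Nim-sum: 15 XOR 5 XOR 4 = 14.

14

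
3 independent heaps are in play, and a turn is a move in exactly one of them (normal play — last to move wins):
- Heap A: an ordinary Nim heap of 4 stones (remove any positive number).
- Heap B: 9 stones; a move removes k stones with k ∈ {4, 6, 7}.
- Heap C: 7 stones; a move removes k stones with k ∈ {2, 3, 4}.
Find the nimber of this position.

Heap A is a plain Nim heap of size 4, so its Grundy value is 4.
Grundy values for heap B (subtraction set {4, 6, 7}):
g(0) = mex{} = 0
g(1) = mex{} = 0
g(2) = mex{} = 0
g(3) = mex{} = 0
g(4) = mex{0} = 1
g(5) = mex{0} = 1
g(6) = mex{0} = 1
g(7) = mex{0} = 1
g(8) = mex{0,1} = 2
g(9) = mex{0,1} = 2
So g(9) = 2.
Grundy values for heap C (subtraction set {2, 3, 4}):
k:     0  1  2  3  4  5  6  7
g(k):  0  0  1  1  2  2  0  0
So g(7) = 0.
The value of a disjunctive sum is the nim-sum of the parts.
Combined value = 4 ⊕ 2 ⊕ 0 = 6.

6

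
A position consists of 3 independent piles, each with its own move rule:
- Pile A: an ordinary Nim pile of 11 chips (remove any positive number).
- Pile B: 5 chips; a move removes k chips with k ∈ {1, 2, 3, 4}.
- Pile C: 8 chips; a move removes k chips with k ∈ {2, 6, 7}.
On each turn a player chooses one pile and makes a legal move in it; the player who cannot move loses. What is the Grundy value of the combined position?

Pile A is a plain Nim pile of size 11, so its Grundy value is 11.
Grundy values for pile B (subtraction set {1, 2, 3, 4}):
k:     0  1  2  3  4  5
g(k):  0  1  2  3  4  0
So g(5) = 0.
Build the Grundy sequence for pile C with g(k) = mex{g(k−s) : s ∈ {2, 6, 7}, s ≤ k}:
k:     0  1  2  3  4  5  6  7  8
g(k):  0  0  1  1  0  0  1  1  2
So g(8) = 2.
By the Sprague-Grundy theorem, the Grundy value of a sum of independent games is the XOR of the component values.
Combined value = 11 XOR 0 XOR 2 = 9.

9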